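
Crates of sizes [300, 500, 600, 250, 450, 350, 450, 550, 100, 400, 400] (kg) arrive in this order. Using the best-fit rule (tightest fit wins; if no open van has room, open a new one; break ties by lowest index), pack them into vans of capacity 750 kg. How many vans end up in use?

7

  300 → van 1 (new)  [load 300/750]
  500 → van 2 (new)  [load 500/750]
  600 → van 3 (new)  [load 600/750]
  250 → van 2  [load 750/750]
  450 → van 1  [load 750/750]
  350 → van 4 (new)  [load 350/750]
  450 → van 5 (new)  [load 450/750]
  550 → van 6 (new)  [load 550/750]
  100 → van 3  [load 700/750]
  400 → van 4  [load 750/750]
  400 → van 7 (new)  [load 400/750]
7 vans opened.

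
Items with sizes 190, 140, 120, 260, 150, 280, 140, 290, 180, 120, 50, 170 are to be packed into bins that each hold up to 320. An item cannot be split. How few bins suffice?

Total = 290 + 280 + 260 + 190 + 180 + 170 + 150 + 140 + 140 + 120 + 120 + 50 = 2090.
Lower bound: ⌈2090/320⌉ = 7 bins.
A packing using 7 bins:
  bin 1: 290 = 290
  bin 2: 280 = 280
  bin 3: 260 + 50 = 310
  bin 4: 190 + 120 = 310
  bin 5: 180 + 140 = 320
  bin 6: 170 + 150 = 320
  bin 7: 140 + 120 = 260
This matches the lower bound, so 7 is optimal.

7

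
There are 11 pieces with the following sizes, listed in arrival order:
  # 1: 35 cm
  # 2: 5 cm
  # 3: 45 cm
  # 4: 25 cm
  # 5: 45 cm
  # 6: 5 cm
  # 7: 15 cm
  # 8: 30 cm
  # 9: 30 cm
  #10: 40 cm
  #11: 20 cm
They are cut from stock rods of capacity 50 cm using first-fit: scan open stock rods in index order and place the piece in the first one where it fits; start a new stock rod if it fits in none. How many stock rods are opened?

  35 → stock rod 1 (new)  [load 35/50]
  5 → stock rod 1  [load 40/50]
  45 → stock rod 2 (new)  [load 45/50]
  25 → stock rod 3 (new)  [load 25/50]
  45 → stock rod 4 (new)  [load 45/50]
  5 → stock rod 1  [load 45/50]
  15 → stock rod 3  [load 40/50]
  30 → stock rod 5 (new)  [load 30/50]
  30 → stock rod 6 (new)  [load 30/50]
  40 → stock rod 7 (new)  [load 40/50]
  20 → stock rod 5  [load 50/50]
7 stock rods opened.

7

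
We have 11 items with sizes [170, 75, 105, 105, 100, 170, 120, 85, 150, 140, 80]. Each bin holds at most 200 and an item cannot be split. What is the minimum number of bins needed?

Total = 170 + 170 + 150 + 140 + 120 + 105 + 105 + 100 + 85 + 80 + 75 = 1300.
Lower bound: ⌈1300/200⌉ = 7 bins.
A packing using 8 bins:
  bin 1: 170 = 170
  bin 2: 170 = 170
  bin 3: 150 = 150
  bin 4: 140 = 140
  bin 5: 120 + 80 = 200
  bin 6: 105 + 85 = 190
  bin 7: 105 + 75 = 180
  bin 8: 100 = 100
No arrangement into 7 bins stays within capacity, so 8 is optimal.

8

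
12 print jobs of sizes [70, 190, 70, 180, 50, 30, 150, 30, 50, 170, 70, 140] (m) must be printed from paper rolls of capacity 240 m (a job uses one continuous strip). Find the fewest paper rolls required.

Total = 190 + 180 + 170 + 150 + 140 + 70 + 70 + 70 + 50 + 50 + 30 + 30 = 1200 m.
Lower bound: ⌈1200/240⌉ = 5 paper rolls.
A packing using 6 paper rolls:
  roll 1: 190 + 50 = 240
  roll 2: 180 + 50 = 230
  roll 3: 170 + 70 = 240
  roll 4: 150 + 70 = 220
  roll 5: 140 + 70 + 30 = 240
  roll 6: 30 = 30
No arrangement into 5 paper rolls stays within capacity, so 6 is optimal.

6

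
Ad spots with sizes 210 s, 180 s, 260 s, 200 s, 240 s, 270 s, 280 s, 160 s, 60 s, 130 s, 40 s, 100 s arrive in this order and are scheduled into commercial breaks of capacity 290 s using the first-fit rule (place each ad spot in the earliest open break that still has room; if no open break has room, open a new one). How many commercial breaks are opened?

9

  210 → break 1 (new)  [load 210/290]
  180 → break 2 (new)  [load 180/290]
  260 → break 3 (new)  [load 260/290]
  200 → break 4 (new)  [load 200/290]
  240 → break 5 (new)  [load 240/290]
  270 → break 6 (new)  [load 270/290]
  280 → break 7 (new)  [load 280/290]
  160 → break 8 (new)  [load 160/290]
  60 → break 1  [load 270/290]
  130 → break 8  [load 290/290]
  40 → break 2  [load 220/290]
  100 → break 9 (new)  [load 100/290]
9 commercial breaks opened.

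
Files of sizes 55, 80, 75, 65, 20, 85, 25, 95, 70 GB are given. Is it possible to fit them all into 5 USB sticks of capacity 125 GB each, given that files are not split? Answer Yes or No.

No

Total = 570 GB; ⌈570/125⌉ = 5.
6 files each exceed half the capacity and cannot share a USB stick, forcing at least 6 USB sticks.
At least 6 USB sticks are required, but only 5 are allowed.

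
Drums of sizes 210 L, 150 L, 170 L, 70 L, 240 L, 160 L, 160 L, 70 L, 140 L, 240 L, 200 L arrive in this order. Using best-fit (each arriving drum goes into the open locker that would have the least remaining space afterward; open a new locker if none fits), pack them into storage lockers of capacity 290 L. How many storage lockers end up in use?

8

  210 → locker 1 (new)  [load 210/290]
  150 → locker 2 (new)  [load 150/290]
  170 → locker 3 (new)  [load 170/290]
  70 → locker 1  [load 280/290]
  240 → locker 4 (new)  [load 240/290]
  160 → locker 5 (new)  [load 160/290]
  160 → locker 6 (new)  [load 160/290]
  70 → locker 3  [load 240/290]
  140 → locker 2  [load 290/290]
  240 → locker 7 (new)  [load 240/290]
  200 → locker 8 (new)  [load 200/290]
8 storage lockers opened.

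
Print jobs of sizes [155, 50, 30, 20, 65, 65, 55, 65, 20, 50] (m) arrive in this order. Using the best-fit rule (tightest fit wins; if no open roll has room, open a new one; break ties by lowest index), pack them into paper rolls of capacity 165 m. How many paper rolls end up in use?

  155 → roll 1 (new)  [load 155/165]
  50 → roll 2 (new)  [load 50/165]
  30 → roll 2  [load 80/165]
  20 → roll 2  [load 100/165]
  65 → roll 2  [load 165/165]
  65 → roll 3 (new)  [load 65/165]
  55 → roll 3  [load 120/165]
  65 → roll 4 (new)  [load 65/165]
  20 → roll 3  [load 140/165]
  50 → roll 4  [load 115/165]
4 paper rolls opened.

4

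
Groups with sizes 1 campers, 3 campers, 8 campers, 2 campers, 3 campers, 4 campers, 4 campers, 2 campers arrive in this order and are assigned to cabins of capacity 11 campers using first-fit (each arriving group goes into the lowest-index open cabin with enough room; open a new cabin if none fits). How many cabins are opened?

3

  1 → cabin 1 (new)  [load 1/11]
  3 → cabin 1  [load 4/11]
  8 → cabin 2 (new)  [load 8/11]
  2 → cabin 1  [load 6/11]
  3 → cabin 1  [load 9/11]
  4 → cabin 3 (new)  [load 4/11]
  4 → cabin 3  [load 8/11]
  2 → cabin 1  [load 11/11]
3 cabins opened.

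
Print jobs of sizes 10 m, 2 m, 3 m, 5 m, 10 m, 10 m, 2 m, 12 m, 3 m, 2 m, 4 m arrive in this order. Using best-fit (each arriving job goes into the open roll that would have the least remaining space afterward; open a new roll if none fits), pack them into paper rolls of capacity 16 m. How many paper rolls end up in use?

5

  10 → roll 1 (new)  [load 10/16]
  2 → roll 1  [load 12/16]
  3 → roll 1  [load 15/16]
  5 → roll 2 (new)  [load 5/16]
  10 → roll 2  [load 15/16]
  10 → roll 3 (new)  [load 10/16]
  2 → roll 3  [load 12/16]
  12 → roll 4 (new)  [load 12/16]
  3 → roll 3  [load 15/16]
  2 → roll 4  [load 14/16]
  4 → roll 5 (new)  [load 4/16]
5 paper rolls opened.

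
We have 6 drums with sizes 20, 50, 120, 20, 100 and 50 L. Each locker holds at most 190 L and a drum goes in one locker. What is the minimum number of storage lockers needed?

2

Total = 120 + 100 + 50 + 50 + 20 + 20 = 360 L.
Lower bound: ⌈360/190⌉ = 2 storage lockers.
A packing using 2 storage lockers:
  locker 1: 120 + 50 + 20 = 190
  locker 2: 100 + 50 + 20 = 170
This matches the lower bound, so 2 is optimal.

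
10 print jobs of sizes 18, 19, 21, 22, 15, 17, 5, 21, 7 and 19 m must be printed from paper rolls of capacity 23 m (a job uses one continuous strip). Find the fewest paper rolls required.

8

Total = 22 + 21 + 21 + 19 + 19 + 18 + 17 + 15 + 7 + 5 = 164 m.
Lower bound: ⌈164/23⌉ = 8 paper rolls.
A packing using 8 paper rolls:
  roll 1: 22 = 22
  roll 2: 21 = 21
  roll 3: 21 = 21
  roll 4: 19 = 19
  roll 5: 19 = 19
  roll 6: 18 + 5 = 23
  roll 7: 17 = 17
  roll 8: 15 + 7 = 22
This matches the lower bound, so 8 is optimal.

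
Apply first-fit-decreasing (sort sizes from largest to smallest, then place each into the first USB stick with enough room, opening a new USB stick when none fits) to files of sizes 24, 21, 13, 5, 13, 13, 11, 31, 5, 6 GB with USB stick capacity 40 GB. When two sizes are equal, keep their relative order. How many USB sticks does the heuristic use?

Sorted descending: 31, 24, 21, 13, 13, 13, 11, 6, 5, 5.
  31 → USB stick 1 (new)  [load 31/40]
  24 → USB stick 2 (new)  [load 24/40]
  21 → USB stick 3 (new)  [load 21/40]
  13 → USB stick 2  [load 37/40]
  13 → USB stick 3  [load 34/40]
  13 → USB stick 4 (new)  [load 13/40]
  11 → USB stick 4  [load 24/40]
  6 → USB stick 1  [load 37/40]
  5 → USB stick 3  [load 39/40]
  5 → USB stick 4  [load 29/40]
4 USB sticks opened.

4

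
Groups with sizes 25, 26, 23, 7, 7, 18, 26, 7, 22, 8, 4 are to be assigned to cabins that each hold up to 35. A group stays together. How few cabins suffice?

Total = 26 + 26 + 25 + 23 + 22 + 18 + 8 + 7 + 7 + 7 + 4 = 173.
Lower bound: ⌈173/35⌉ = 5 cabins.
Also, 6 groups each exceed 35/2, and no two of those can share a cabin, so at least 6 cabins are needed.
A packing using 6 cabins:
  cabin 1: 26 + 8 = 34
  cabin 2: 26 + 7 = 33
  cabin 3: 25 + 7 = 32
  cabin 4: 23 + 7 + 4 = 34
  cabin 5: 22 = 22
  cabin 6: 18 = 18
This matches the lower bound, so 6 is optimal.

6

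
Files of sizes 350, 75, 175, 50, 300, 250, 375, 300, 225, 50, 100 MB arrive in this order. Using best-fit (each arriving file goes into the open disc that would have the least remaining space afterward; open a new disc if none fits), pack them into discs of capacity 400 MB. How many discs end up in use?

7

  350 → disc 1 (new)  [load 350/400]
  75 → disc 2 (new)  [load 75/400]
  175 → disc 2  [load 250/400]
  50 → disc 1  [load 400/400]
  300 → disc 3 (new)  [load 300/400]
  250 → disc 4 (new)  [load 250/400]
  375 → disc 5 (new)  [load 375/400]
  300 → disc 6 (new)  [load 300/400]
  225 → disc 7 (new)  [load 225/400]
  50 → disc 3  [load 350/400]
  100 → disc 6  [load 400/400]
7 discs opened.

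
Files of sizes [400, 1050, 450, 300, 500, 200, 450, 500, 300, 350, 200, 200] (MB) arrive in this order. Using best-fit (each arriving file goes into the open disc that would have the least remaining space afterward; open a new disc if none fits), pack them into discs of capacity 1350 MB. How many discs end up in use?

4

  400 → disc 1 (new)  [load 400/1350]
  1050 → disc 2 (new)  [load 1050/1350]
  450 → disc 1  [load 850/1350]
  300 → disc 2  [load 1350/1350]
  500 → disc 1  [load 1350/1350]
  200 → disc 3 (new)  [load 200/1350]
  450 → disc 3  [load 650/1350]
  500 → disc 3  [load 1150/1350]
  300 → disc 4 (new)  [load 300/1350]
  350 → disc 4  [load 650/1350]
  200 → disc 3  [load 1350/1350]
  200 → disc 4  [load 850/1350]
4 discs opened.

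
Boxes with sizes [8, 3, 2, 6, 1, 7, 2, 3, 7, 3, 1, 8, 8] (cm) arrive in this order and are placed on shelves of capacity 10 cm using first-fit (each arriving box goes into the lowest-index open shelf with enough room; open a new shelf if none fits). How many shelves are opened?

7

  8 → shelf 1 (new)  [load 8/10]
  3 → shelf 2 (new)  [load 3/10]
  2 → shelf 1  [load 10/10]
  6 → shelf 2  [load 9/10]
  1 → shelf 2  [load 10/10]
  7 → shelf 3 (new)  [load 7/10]
  2 → shelf 3  [load 9/10]
  3 → shelf 4 (new)  [load 3/10]
  7 → shelf 4  [load 10/10]
  3 → shelf 5 (new)  [load 3/10]
  1 → shelf 3  [load 10/10]
  8 → shelf 6 (new)  [load 8/10]
  8 → shelf 7 (new)  [load 8/10]
7 shelves opened.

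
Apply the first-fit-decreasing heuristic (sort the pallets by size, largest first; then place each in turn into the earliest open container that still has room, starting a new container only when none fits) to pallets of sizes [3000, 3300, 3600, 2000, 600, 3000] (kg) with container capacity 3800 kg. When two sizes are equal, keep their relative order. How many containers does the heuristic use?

Sorted descending: 3600, 3300, 3000, 3000, 2000, 600.
  3600 → container 1 (new)  [load 3600/3800]
  3300 → container 2 (new)  [load 3300/3800]
  3000 → container 3 (new)  [load 3000/3800]
  3000 → container 4 (new)  [load 3000/3800]
  2000 → container 5 (new)  [load 2000/3800]
  600 → container 3  [load 3600/3800]
5 containers opened.

5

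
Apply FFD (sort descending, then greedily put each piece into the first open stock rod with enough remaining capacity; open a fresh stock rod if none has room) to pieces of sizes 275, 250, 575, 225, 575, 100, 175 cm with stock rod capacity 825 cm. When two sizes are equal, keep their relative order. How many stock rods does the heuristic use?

3

Sorted descending: 575, 575, 275, 250, 225, 175, 100.
  575 → stock rod 1 (new)  [load 575/825]
  575 → stock rod 2 (new)  [load 575/825]
  275 → stock rod 3 (new)  [load 275/825]
  250 → stock rod 1  [load 825/825]
  225 → stock rod 2  [load 800/825]
  175 → stock rod 3  [load 450/825]
  100 → stock rod 3  [load 550/825]
3 stock rods opened.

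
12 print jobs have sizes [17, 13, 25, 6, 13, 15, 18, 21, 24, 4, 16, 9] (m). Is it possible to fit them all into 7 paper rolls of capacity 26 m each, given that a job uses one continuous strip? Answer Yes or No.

Total = 181 m; ⌈181/26⌉ = 7.
The bound of 7 does not rule out 7, but exhaustive search shows no assignment into 7 paper rolls of capacity 26 m exists — the minimum is 8.

No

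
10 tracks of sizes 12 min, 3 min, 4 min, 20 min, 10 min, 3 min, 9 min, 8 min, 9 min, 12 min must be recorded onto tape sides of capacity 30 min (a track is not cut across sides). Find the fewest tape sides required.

Total = 20 + 12 + 12 + 10 + 9 + 9 + 8 + 4 + 3 + 3 = 90 min.
Lower bound: ⌈90/30⌉ = 3 tape sides.
A packing using 3 tape sides:
  side 1: 20 + 10 = 30
  side 2: 12 + 12 + 3 + 3 = 30
  side 3: 9 + 9 + 8 + 4 = 30
This matches the lower bound, so 3 is optimal.

3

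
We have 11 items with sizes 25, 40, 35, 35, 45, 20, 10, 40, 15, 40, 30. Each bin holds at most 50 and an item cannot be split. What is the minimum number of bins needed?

Total = 45 + 40 + 40 + 40 + 35 + 35 + 30 + 25 + 20 + 15 + 10 = 335.
Lower bound: ⌈335/50⌉ = 7 bins.
A packing using 8 bins:
  bin 1: 45 = 45
  bin 2: 40 + 10 = 50
  bin 3: 40 = 40
  bin 4: 40 = 40
  bin 5: 35 + 15 = 50
  bin 6: 35 = 35
  bin 7: 30 + 20 = 50
  bin 8: 25 = 25
No arrangement into 7 bins stays within capacity, so 8 is optimal.

8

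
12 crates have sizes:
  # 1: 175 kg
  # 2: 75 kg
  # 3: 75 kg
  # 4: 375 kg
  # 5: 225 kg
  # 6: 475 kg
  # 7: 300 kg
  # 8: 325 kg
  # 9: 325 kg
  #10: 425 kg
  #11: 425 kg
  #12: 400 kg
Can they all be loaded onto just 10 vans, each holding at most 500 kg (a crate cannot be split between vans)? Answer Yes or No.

Yes

A valid assignment using 9 vans:
  van 1: 475 = 475
  van 2: 425 + 75 = 500
  van 3: 425 + 75 = 500
  van 4: 400 = 400
  van 5: 375 = 375
  van 6: 325 + 175 = 500
  van 7: 325 = 325
  van 8: 300 = 300
  van 9: 225 = 225
That uses only 9 ≤ 10, so 10 vans are enough.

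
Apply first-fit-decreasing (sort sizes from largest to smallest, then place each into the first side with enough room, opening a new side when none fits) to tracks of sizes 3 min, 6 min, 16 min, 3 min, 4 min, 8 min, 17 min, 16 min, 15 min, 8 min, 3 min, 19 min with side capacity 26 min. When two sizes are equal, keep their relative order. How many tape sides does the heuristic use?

Sorted descending: 19, 17, 16, 16, 15, 8, 8, 6, 4, 3, 3, 3.
  19 → side 1 (new)  [load 19/26]
  17 → side 2 (new)  [load 17/26]
  16 → side 3 (new)  [load 16/26]
  16 → side 4 (new)  [load 16/26]
  15 → side 5 (new)  [load 15/26]
  8 → side 2  [load 25/26]
  8 → side 3  [load 24/26]
  6 → side 1  [load 25/26]
  4 → side 4  [load 20/26]
  3 → side 4  [load 23/26]
  3 → side 4  [load 26/26]
  3 → side 5  [load 18/26]
5 tape sides opened.

5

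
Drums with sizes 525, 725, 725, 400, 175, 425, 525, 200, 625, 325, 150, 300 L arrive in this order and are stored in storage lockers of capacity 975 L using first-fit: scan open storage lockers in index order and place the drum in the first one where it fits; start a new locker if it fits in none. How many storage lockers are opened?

  525 → locker 1 (new)  [load 525/975]
  725 → locker 2 (new)  [load 725/975]
  725 → locker 3 (new)  [load 725/975]
  400 → locker 1  [load 925/975]
  175 → locker 2  [load 900/975]
  425 → locker 4 (new)  [load 425/975]
  525 → locker 4  [load 950/975]
  200 → locker 3  [load 925/975]
  625 → locker 5 (new)  [load 625/975]
  325 → locker 5  [load 950/975]
  150 → locker 6 (new)  [load 150/975]
  300 → locker 6  [load 450/975]
6 storage lockers opened.

6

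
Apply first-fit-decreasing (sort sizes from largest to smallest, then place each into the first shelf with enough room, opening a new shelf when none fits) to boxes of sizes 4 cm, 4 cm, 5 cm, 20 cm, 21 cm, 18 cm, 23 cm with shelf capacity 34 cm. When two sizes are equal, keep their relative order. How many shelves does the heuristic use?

4

Sorted descending: 23, 21, 20, 18, 5, 4, 4.
  23 → shelf 1 (new)  [load 23/34]
  21 → shelf 2 (new)  [load 21/34]
  20 → shelf 3 (new)  [load 20/34]
  18 → shelf 4 (new)  [load 18/34]
  5 → shelf 1  [load 28/34]
  4 → shelf 1  [load 32/34]
  4 → shelf 2  [load 25/34]
4 shelves opened.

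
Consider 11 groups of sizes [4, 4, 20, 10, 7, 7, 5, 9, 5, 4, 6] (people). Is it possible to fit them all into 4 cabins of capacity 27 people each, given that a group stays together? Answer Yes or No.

A valid assignment using 3 cabins:
  cabin 1: 20 + 7 = 27
  cabin 2: 10 + 9 + 4 + 4 = 27
  cabin 3: 7 + 6 + 5 + 5 + 4 = 27
That uses only 3 ≤ 4, so 4 cabins are enough.

Yes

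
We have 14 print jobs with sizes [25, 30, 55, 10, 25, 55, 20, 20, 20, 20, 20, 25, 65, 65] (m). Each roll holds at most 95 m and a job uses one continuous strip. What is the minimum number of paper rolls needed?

Total = 65 + 65 + 55 + 55 + 30 + 25 + 25 + 25 + 20 + 20 + 20 + 20 + 20 + 10 = 455 m.
Lower bound: ⌈455/95⌉ = 5 paper rolls.
A packing using 5 paper rolls:
  roll 1: 65 + 30 = 95
  roll 2: 65 + 25 = 90
  roll 3: 55 + 25 + 10 = 90
  roll 4: 55 + 20 + 20 = 95
  roll 5: 25 + 20 + 20 + 20 = 85
This matches the lower bound, so 5 is optimal.

5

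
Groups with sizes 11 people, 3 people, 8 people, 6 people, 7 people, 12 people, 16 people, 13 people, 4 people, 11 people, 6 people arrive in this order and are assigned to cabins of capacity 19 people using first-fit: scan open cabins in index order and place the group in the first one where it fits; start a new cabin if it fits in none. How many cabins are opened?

6

  11 → cabin 1 (new)  [load 11/19]
  3 → cabin 1  [load 14/19]
  8 → cabin 2 (new)  [load 8/19]
  6 → cabin 2  [load 14/19]
  7 → cabin 3 (new)  [load 7/19]
  12 → cabin 3  [load 19/19]
  16 → cabin 4 (new)  [load 16/19]
  13 → cabin 5 (new)  [load 13/19]
  4 → cabin 1  [load 18/19]
  11 → cabin 6 (new)  [load 11/19]
  6 → cabin 5  [load 19/19]
6 cabins opened.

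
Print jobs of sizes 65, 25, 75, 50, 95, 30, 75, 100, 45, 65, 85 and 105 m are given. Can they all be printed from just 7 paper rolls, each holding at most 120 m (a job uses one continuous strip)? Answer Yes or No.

No

Total = 815 m; ⌈815/120⌉ = 7.
8 print jobs each exceed half the capacity and cannot share a roll, forcing at least 8 paper rolls.
At least 8 paper rolls are required, but only 7 are allowed.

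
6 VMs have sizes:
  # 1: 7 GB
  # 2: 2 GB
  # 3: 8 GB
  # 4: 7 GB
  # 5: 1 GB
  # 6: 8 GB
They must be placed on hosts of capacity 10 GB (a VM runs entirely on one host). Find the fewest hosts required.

4

Total = 8 + 8 + 7 + 7 + 2 + 1 = 33 GB.
Lower bound: ⌈33/10⌉ = 4 hosts.
A packing using 4 hosts:
  host 1: 8 + 2 = 10
  host 2: 8 + 1 = 9
  host 3: 7 = 7
  host 4: 7 = 7
This matches the lower bound, so 4 is optimal.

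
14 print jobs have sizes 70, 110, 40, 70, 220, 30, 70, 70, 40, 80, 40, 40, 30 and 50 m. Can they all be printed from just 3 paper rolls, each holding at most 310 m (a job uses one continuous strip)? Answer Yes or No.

No

Total = 960 m; ⌈960/310⌉ = 4.
At least 4 paper rolls are required, but only 3 are allowed.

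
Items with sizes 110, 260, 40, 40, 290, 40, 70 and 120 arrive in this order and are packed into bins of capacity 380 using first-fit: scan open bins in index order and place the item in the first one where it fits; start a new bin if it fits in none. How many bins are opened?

  110 → bin 1 (new)  [load 110/380]
  260 → bin 1  [load 370/380]
  40 → bin 2 (new)  [load 40/380]
  40 → bin 2  [load 80/380]
  290 → bin 2  [load 370/380]
  40 → bin 3 (new)  [load 40/380]
  70 → bin 3  [load 110/380]
  120 → bin 3  [load 230/380]
3 bins opened.

3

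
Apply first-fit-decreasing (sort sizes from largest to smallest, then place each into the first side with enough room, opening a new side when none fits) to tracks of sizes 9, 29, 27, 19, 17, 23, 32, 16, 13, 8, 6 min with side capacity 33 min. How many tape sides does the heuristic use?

Sorted descending: 32, 29, 27, 23, 19, 17, 16, 13, 9, 8, 6.
  32 → side 1 (new)  [load 32/33]
  29 → side 2 (new)  [load 29/33]
  27 → side 3 (new)  [load 27/33]
  23 → side 4 (new)  [load 23/33]
  19 → side 5 (new)  [load 19/33]
  17 → side 6 (new)  [load 17/33]
  16 → side 6  [load 33/33]
  13 → side 5  [load 32/33]
  9 → side 4  [load 32/33]
  8 → side 7 (new)  [load 8/33]
  6 → side 3  [load 33/33]
7 tape sides opened.

7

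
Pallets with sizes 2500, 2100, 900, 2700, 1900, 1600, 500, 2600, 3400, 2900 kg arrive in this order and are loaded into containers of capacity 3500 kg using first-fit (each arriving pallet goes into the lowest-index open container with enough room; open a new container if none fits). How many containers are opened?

7

  2500 → container 1 (new)  [load 2500/3500]
  2100 → container 2 (new)  [load 2100/3500]
  900 → container 1  [load 3400/3500]
  2700 → container 3 (new)  [load 2700/3500]
  1900 → container 4 (new)  [load 1900/3500]
  1600 → container 4  [load 3500/3500]
  500 → container 2  [load 2600/3500]
  2600 → container 5 (new)  [load 2600/3500]
  3400 → container 6 (new)  [load 3400/3500]
  2900 → container 7 (new)  [load 2900/3500]
7 containers opened.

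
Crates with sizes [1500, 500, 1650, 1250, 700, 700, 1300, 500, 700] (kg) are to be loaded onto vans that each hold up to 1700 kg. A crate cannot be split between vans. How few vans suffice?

6

Total = 1650 + 1500 + 1300 + 1250 + 700 + 700 + 700 + 500 + 500 = 8800 kg.
Lower bound: ⌈8800/1700⌉ = 6 vans.
A packing using 6 vans:
  van 1: 1650 = 1650
  van 2: 1500 = 1500
  van 3: 1300 = 1300
  van 4: 1250 = 1250
  van 5: 700 + 700 = 1400
  van 6: 700 + 500 + 500 = 1700
This matches the lower bound, so 6 is optimal.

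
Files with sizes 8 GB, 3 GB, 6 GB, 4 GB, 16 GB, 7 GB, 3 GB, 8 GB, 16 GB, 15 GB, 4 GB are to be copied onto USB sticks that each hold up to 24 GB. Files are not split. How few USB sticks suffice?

4

Total = 16 + 16 + 15 + 8 + 8 + 7 + 6 + 4 + 4 + 3 + 3 = 90 GB.
Lower bound: ⌈90/24⌉ = 4 USB sticks.
A packing using 4 USB sticks:
  USB stick 1: 16 + 8 = 24
  USB stick 2: 16 + 8 = 24
  USB stick 3: 15 + 7 = 22
  USB stick 4: 6 + 4 + 4 + 3 + 3 = 20
This matches the lower bound, so 4 is optimal.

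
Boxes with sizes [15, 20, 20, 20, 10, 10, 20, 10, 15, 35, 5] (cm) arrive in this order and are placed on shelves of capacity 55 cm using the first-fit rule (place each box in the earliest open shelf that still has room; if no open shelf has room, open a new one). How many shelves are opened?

4

  15 → shelf 1 (new)  [load 15/55]
  20 → shelf 1  [load 35/55]
  20 → shelf 1  [load 55/55]
  20 → shelf 2 (new)  [load 20/55]
  10 → shelf 2  [load 30/55]
  10 → shelf 2  [load 40/55]
  20 → shelf 3 (new)  [load 20/55]
  10 → shelf 2  [load 50/55]
  15 → shelf 3  [load 35/55]
  35 → shelf 4 (new)  [load 35/55]
  5 → shelf 2  [load 55/55]
4 shelves opened.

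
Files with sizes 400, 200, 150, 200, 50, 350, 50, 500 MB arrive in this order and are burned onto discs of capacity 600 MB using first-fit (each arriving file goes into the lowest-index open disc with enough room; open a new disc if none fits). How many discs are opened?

4

  400 → disc 1 (new)  [load 400/600]
  200 → disc 1  [load 600/600]
  150 → disc 2 (new)  [load 150/600]
  200 → disc 2  [load 350/600]
  50 → disc 2  [load 400/600]
  350 → disc 3 (new)  [load 350/600]
  50 → disc 2  [load 450/600]
  500 → disc 4 (new)  [load 500/600]
4 discs opened.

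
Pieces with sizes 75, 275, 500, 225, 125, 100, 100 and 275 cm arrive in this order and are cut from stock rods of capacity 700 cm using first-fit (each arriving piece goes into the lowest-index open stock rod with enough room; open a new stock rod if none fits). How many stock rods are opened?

3

  75 → stock rod 1 (new)  [load 75/700]
  275 → stock rod 1  [load 350/700]
  500 → stock rod 2 (new)  [load 500/700]
  225 → stock rod 1  [load 575/700]
  125 → stock rod 1  [load 700/700]
  100 → stock rod 2  [load 600/700]
  100 → stock rod 2  [load 700/700]
  275 → stock rod 3 (new)  [load 275/700]
3 stock rods opened.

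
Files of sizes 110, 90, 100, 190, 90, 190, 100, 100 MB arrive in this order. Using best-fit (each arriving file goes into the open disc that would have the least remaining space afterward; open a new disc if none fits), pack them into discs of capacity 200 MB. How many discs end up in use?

5

  110 → disc 1 (new)  [load 110/200]
  90 → disc 1  [load 200/200]
  100 → disc 2 (new)  [load 100/200]
  190 → disc 3 (new)  [load 190/200]
  90 → disc 2  [load 190/200]
  190 → disc 4 (new)  [load 190/200]
  100 → disc 5 (new)  [load 100/200]
  100 → disc 5  [load 200/200]
5 discs opened.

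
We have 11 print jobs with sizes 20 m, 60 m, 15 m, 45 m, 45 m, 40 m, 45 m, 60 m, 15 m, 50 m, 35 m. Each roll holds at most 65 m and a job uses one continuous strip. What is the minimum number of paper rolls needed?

Total = 60 + 60 + 50 + 45 + 45 + 45 + 40 + 35 + 20 + 15 + 15 = 430 m.
Lower bound: ⌈430/65⌉ = 7 paper rolls.
Also, 8 print jobs each exceed 65/2 m, and no two of those can share a roll, so at least 8 paper rolls are needed.
A packing using 8 paper rolls:
  roll 1: 60 = 60
  roll 2: 60 = 60
  roll 3: 50 + 15 = 65
  roll 4: 45 + 20 = 65
  roll 5: 45 + 15 = 60
  roll 6: 45 = 45
  roll 7: 40 = 40
  roll 8: 35 = 35
This matches the lower bound, so 8 is optimal.

8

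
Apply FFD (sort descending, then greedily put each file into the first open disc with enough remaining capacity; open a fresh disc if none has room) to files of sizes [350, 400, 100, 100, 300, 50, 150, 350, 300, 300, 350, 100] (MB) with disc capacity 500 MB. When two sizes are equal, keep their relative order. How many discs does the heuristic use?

7

Sorted descending: 400, 350, 350, 350, 300, 300, 300, 150, 100, 100, 100, 50.
  400 → disc 1 (new)  [load 400/500]
  350 → disc 2 (new)  [load 350/500]
  350 → disc 3 (new)  [load 350/500]
  350 → disc 4 (new)  [load 350/500]
  300 → disc 5 (new)  [load 300/500]
  300 → disc 6 (new)  [load 300/500]
  300 → disc 7 (new)  [load 300/500]
  150 → disc 2  [load 500/500]
  100 → disc 1  [load 500/500]
  100 → disc 3  [load 450/500]
  100 → disc 4  [load 450/500]
  50 → disc 3  [load 500/500]
7 discs opened.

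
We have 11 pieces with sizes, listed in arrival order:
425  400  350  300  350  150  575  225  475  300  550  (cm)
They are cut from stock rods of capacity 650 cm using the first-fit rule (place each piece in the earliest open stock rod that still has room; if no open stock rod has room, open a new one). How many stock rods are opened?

7

  425 → stock rod 1 (new)  [load 425/650]
  400 → stock rod 2 (new)  [load 400/650]
  350 → stock rod 3 (new)  [load 350/650]
  300 → stock rod 3  [load 650/650]
  350 → stock rod 4 (new)  [load 350/650]
  150 → stock rod 1  [load 575/650]
  575 → stock rod 5 (new)  [load 575/650]
  225 → stock rod 2  [load 625/650]
  475 → stock rod 6 (new)  [load 475/650]
  300 → stock rod 4  [load 650/650]
  550 → stock rod 7 (new)  [load 550/650]
7 stock rods opened.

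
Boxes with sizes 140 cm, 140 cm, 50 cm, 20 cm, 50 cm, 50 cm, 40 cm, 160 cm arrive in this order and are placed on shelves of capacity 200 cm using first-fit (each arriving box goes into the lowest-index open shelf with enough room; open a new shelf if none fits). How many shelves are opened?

  140 → shelf 1 (new)  [load 140/200]
  140 → shelf 2 (new)  [load 140/200]
  50 → shelf 1  [load 190/200]
  20 → shelf 2  [load 160/200]
  50 → shelf 3 (new)  [load 50/200]
  50 → shelf 3  [load 100/200]
  40 → shelf 2  [load 200/200]
  160 → shelf 4 (new)  [load 160/200]
4 shelves opened.

4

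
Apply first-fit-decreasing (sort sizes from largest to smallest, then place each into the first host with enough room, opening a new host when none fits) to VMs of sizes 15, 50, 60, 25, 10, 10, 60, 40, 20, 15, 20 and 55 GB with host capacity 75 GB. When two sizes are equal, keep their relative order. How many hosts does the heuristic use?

Sorted descending: 60, 60, 55, 50, 40, 25, 20, 20, 15, 15, 10, 10.
  60 → host 1 (new)  [load 60/75]
  60 → host 2 (new)  [load 60/75]
  55 → host 3 (new)  [load 55/75]
  50 → host 4 (new)  [load 50/75]
  40 → host 5 (new)  [load 40/75]
  25 → host 4  [load 75/75]
  20 → host 3  [load 75/75]
  20 → host 5  [load 60/75]
  15 → host 1  [load 75/75]
  15 → host 2  [load 75/75]
  10 → host 5  [load 70/75]
  10 → host 6 (new)  [load 10/75]
6 hosts opened.

6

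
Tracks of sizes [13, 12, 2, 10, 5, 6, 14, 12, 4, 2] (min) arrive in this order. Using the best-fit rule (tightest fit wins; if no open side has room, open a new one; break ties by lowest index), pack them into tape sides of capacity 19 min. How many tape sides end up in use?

  13 → side 1 (new)  [load 13/19]
  12 → side 2 (new)  [load 12/19]
  2 → side 1  [load 15/19]
  10 → side 3 (new)  [load 10/19]
  5 → side 2  [load 17/19]
  6 → side 3  [load 16/19]
  14 → side 4 (new)  [load 14/19]
  12 → side 5 (new)  [load 12/19]
  4 → side 1  [load 19/19]
  2 → side 2  [load 19/19]
5 tape sides opened.

5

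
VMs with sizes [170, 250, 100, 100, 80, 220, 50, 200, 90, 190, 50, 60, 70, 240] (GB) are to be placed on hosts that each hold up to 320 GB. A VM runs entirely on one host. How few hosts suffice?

6

Total = 250 + 240 + 220 + 200 + 190 + 170 + 100 + 100 + 90 + 80 + 70 + 60 + 50 + 50 = 1870 GB.
Lower bound: ⌈1870/320⌉ = 6 hosts.
A packing using 6 hosts:
  host 1: 250 + 70 = 320
  host 2: 240 + 80 = 320
  host 3: 220 + 100 = 320
  host 4: 200 + 100 = 300
  host 5: 190 + 60 + 50 = 300
  host 6: 170 + 90 + 50 = 310
This matches the lower bound, so 6 is optimal.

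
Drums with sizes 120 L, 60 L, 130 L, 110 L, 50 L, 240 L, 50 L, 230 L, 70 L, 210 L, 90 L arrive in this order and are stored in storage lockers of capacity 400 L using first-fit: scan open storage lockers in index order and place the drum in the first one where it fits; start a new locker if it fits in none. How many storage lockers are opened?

  120 → locker 1 (new)  [load 120/400]
  60 → locker 1  [load 180/400]
  130 → locker 1  [load 310/400]
  110 → locker 2 (new)  [load 110/400]
  50 → locker 1  [load 360/400]
  240 → locker 2  [load 350/400]
  50 → locker 2  [load 400/400]
  230 → locker 3 (new)  [load 230/400]
  70 → locker 3  [load 300/400]
  210 → locker 4 (new)  [load 210/400]
  90 → locker 3  [load 390/400]
4 storage lockers opened.

4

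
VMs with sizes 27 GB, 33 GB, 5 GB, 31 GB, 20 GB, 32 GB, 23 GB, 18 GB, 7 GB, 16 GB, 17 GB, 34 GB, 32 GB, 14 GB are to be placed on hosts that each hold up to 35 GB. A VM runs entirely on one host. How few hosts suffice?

Total = 34 + 33 + 32 + 32 + 31 + 27 + 23 + 20 + 18 + 17 + 16 + 14 + 7 + 5 = 309 GB.
Lower bound: ⌈309/35⌉ = 9 hosts.
A packing using 10 hosts:
  host 1: 34 = 34
  host 2: 33 = 33
  host 3: 32 = 32
  host 4: 32 = 32
  host 5: 31 = 31
  host 6: 27 + 7 = 34
  host 7: 23 + 5 = 28
  host 8: 20 + 14 = 34
  host 9: 18 + 17 = 35
  host 10: 16 = 16
No arrangement into 9 hosts stays within capacity, so 10 is optimal.

10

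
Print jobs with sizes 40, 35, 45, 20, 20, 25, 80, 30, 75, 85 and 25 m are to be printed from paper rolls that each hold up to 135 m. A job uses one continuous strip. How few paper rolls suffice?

Total = 85 + 80 + 75 + 45 + 40 + 35 + 30 + 25 + 25 + 20 + 20 = 480 m.
Lower bound: ⌈480/135⌉ = 4 paper rolls.
A packing using 4 paper rolls:
  roll 1: 85 + 45 = 130
  roll 2: 80 + 40 = 120
  roll 3: 75 + 35 + 25 = 135
  roll 4: 30 + 25 + 20 + 20 = 95
This matches the lower bound, so 4 is optimal.

4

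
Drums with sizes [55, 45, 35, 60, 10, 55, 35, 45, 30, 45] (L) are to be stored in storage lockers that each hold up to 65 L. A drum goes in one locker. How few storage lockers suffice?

Total = 60 + 55 + 55 + 45 + 45 + 45 + 35 + 35 + 30 + 10 = 415 L.
Lower bound: ⌈415/65⌉ = 7 storage lockers.
Also, 8 drums each exceed 65/2 L, and no two of those can share a locker, so at least 8 storage lockers are needed.
A packing using 8 storage lockers:
  locker 1: 60 = 60
  locker 2: 55 + 10 = 65
  locker 3: 55 = 55
  locker 4: 45 = 45
  locker 5: 45 = 45
  locker 6: 45 = 45
  locker 7: 35 + 30 = 65
  locker 8: 35 = 35
This matches the lower bound, so 8 is optimal.

8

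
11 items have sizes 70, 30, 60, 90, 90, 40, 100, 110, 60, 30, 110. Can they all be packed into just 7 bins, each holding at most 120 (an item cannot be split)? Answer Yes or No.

A valid assignment using 7 bins:
  bin 1: 110 = 110
  bin 2: 110 = 110
  bin 3: 100 = 100
  bin 4: 90 + 30 = 120
  bin 5: 90 + 30 = 120
  bin 6: 70 + 40 = 110
  bin 7: 60 + 60 = 120
Every load is within 120, so 7 bins suffice.

Yes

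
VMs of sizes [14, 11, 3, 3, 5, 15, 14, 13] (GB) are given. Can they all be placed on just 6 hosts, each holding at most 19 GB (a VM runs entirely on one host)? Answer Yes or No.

A valid assignment using 5 hosts:
  host 1: 15 + 3 = 18
  host 2: 14 + 5 = 19
  host 3: 14 + 3 = 17
  host 4: 13 = 13
  host 5: 11 = 11
That uses only 5 ≤ 6, so 6 hosts are enough.

Yes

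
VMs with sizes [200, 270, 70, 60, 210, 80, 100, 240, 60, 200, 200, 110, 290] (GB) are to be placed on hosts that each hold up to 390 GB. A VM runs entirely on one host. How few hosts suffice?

7

Total = 290 + 270 + 240 + 210 + 200 + 200 + 200 + 110 + 100 + 80 + 70 + 60 + 60 = 2090 GB.
Lower bound: ⌈2090/390⌉ = 6 hosts.
Also, 7 VMs each exceed 195 GB, and no two of those can share a host, so at least 7 hosts are needed.
A packing using 7 hosts:
  host 1: 290 + 100 = 390
  host 2: 270 + 110 = 380
  host 3: 240 + 80 + 70 = 390
  host 4: 210 + 60 + 60 = 330
  host 5: 200 = 200
  host 6: 200 = 200
  host 7: 200 = 200
This matches the lower bound, so 7 is optimal.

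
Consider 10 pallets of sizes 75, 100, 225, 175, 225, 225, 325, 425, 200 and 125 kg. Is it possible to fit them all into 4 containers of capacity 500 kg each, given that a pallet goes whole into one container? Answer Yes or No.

No

Total = 2100 kg; ⌈2100/500⌉ = 5.
At least 5 containers are required, but only 4 are allowed.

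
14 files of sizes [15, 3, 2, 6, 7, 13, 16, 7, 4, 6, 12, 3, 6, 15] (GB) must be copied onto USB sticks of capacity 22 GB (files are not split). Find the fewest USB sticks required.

Total = 16 + 15 + 15 + 13 + 12 + 7 + 7 + 6 + 6 + 6 + 4 + 3 + 3 + 2 = 115 GB.
Lower bound: ⌈115/22⌉ = 6 USB sticks.
A packing using 6 USB sticks:
  USB stick 1: 16 + 6 = 22
  USB stick 2: 15 + 7 = 22
  USB stick 3: 15 + 7 = 22
  USB stick 4: 13 + 6 + 3 = 22
  USB stick 5: 12 + 6 + 4 = 22
  USB stick 6: 3 + 2 = 5
This matches the lower bound, so 6 is optimal.

6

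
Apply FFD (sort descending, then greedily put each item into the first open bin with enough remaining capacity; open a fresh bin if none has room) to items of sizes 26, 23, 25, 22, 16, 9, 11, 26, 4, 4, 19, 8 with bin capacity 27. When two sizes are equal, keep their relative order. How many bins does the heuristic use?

8

Sorted descending: 26, 26, 25, 23, 22, 19, 16, 11, 9, 8, 4, 4.
  26 → bin 1 (new)  [load 26/27]
  26 → bin 2 (new)  [load 26/27]
  25 → bin 3 (new)  [load 25/27]
  23 → bin 4 (new)  [load 23/27]
  22 → bin 5 (new)  [load 22/27]
  19 → bin 6 (new)  [load 19/27]
  16 → bin 7 (new)  [load 16/27]
  11 → bin 7  [load 27/27]
  9 → bin 8 (new)  [load 9/27]
  8 → bin 6  [load 27/27]
  4 → bin 4  [load 27/27]
  4 → bin 5  [load 26/27]
8 bins opened.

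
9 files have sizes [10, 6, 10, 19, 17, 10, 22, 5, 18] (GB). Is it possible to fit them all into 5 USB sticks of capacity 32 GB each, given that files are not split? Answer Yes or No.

A valid assignment using 4 USB sticks:
  USB stick 1: 22 + 10 = 32
  USB stick 2: 19 + 10 = 29
  USB stick 3: 18 + 10 = 28
  USB stick 4: 17 + 6 + 5 = 28
That uses only 4 ≤ 5, so 5 USB sticks are enough.

Yes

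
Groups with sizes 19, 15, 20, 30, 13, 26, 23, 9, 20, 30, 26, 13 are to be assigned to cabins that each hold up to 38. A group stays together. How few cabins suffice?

8

Total = 30 + 30 + 26 + 26 + 23 + 20 + 20 + 19 + 15 + 13 + 13 + 9 = 244.
Lower bound: ⌈244/38⌉ = 7 cabins.
A packing using 8 cabins:
  cabin 1: 30 = 30
  cabin 2: 30 = 30
  cabin 3: 26 + 9 = 35
  cabin 4: 26 = 26
  cabin 5: 23 + 15 = 38
  cabin 6: 20 + 13 = 33
  cabin 7: 20 + 13 = 33
  cabin 8: 19 = 19
No arrangement into 7 cabins stays within capacity, so 8 is optimal.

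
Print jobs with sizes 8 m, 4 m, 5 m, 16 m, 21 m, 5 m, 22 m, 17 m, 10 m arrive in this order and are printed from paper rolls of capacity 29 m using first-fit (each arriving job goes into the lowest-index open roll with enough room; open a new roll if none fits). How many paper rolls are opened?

5

  8 → roll 1 (new)  [load 8/29]
  4 → roll 1  [load 12/29]
  5 → roll 1  [load 17/29]
  16 → roll 2 (new)  [load 16/29]
  21 → roll 3 (new)  [load 21/29]
  5 → roll 1  [load 22/29]
  22 → roll 4 (new)  [load 22/29]
  17 → roll 5 (new)  [load 17/29]
  10 → roll 2  [load 26/29]
5 paper rolls opened.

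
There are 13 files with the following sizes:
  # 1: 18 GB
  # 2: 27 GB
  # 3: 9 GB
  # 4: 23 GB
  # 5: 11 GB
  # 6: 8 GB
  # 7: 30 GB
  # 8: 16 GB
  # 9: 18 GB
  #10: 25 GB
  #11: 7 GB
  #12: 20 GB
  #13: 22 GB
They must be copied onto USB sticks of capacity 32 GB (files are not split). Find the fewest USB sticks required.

9

Total = 30 + 27 + 25 + 23 + 22 + 20 + 18 + 18 + 16 + 11 + 9 + 8 + 7 = 234 GB.
Lower bound: ⌈234/32⌉ = 8 USB sticks.
A packing using 9 USB sticks:
  USB stick 1: 30 = 30
  USB stick 2: 27 = 27
  USB stick 3: 25 + 7 = 32
  USB stick 4: 23 + 9 = 32
  USB stick 5: 22 + 8 = 30
  USB stick 6: 20 + 11 = 31
  USB stick 7: 18 = 18
  USB stick 8: 18 = 18
  USB stick 9: 16 = 16
No arrangement into 8 USB sticks stays within capacity, so 9 is optimal.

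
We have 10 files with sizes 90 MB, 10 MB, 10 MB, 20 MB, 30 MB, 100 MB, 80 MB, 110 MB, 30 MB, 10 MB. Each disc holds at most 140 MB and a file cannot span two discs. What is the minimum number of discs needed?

4

Total = 110 + 100 + 90 + 80 + 30 + 30 + 20 + 10 + 10 + 10 = 490 MB.
Lower bound: ⌈490/140⌉ = 4 discs.
A packing using 4 discs:
  disc 1: 110 + 30 = 140
  disc 2: 100 + 30 + 10 = 140
  disc 3: 90 + 20 + 10 + 10 = 130
  disc 4: 80 = 80
This matches the lower bound, so 4 is optimal.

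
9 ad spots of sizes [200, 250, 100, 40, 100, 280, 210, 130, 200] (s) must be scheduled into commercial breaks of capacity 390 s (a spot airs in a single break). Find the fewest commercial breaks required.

5

Total = 280 + 250 + 210 + 200 + 200 + 130 + 100 + 100 + 40 = 1510 s.
Lower bound: ⌈1510/390⌉ = 4 commercial breaks.
Also, 5 ad spots each exceed 195 s, and no two of those can share a break, so at least 5 commercial breaks are needed.
A packing using 5 commercial breaks:
  break 1: 280 + 100 = 380
  break 2: 250 + 130 = 380
  break 3: 210 + 100 + 40 = 350
  break 4: 200 = 200
  break 5: 200 = 200
This matches the lower bound, so 5 is optimal.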